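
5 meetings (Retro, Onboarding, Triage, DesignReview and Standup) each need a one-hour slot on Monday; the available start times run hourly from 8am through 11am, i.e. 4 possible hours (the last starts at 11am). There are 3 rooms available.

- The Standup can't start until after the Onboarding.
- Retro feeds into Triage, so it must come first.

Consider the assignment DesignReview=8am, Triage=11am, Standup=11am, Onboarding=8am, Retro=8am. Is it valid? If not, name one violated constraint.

Yes

The Standup can't start until after the Onboarding — holds.
There are 3 rooms available — holds.
Retro feeds into Triage, so it must come first — holds.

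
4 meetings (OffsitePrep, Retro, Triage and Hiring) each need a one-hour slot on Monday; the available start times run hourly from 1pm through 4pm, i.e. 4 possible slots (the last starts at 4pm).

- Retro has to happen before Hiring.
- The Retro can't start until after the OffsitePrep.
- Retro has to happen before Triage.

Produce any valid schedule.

OffsitePrep in 1pm; Retro in 2pm; Hiring in 3pm; Triage in 3pm

Checking: OffsitePrep(1pm) before Retro(2pm); Retro(2pm) before Hiring(3pm); Retro(2pm) before Triage(3pm).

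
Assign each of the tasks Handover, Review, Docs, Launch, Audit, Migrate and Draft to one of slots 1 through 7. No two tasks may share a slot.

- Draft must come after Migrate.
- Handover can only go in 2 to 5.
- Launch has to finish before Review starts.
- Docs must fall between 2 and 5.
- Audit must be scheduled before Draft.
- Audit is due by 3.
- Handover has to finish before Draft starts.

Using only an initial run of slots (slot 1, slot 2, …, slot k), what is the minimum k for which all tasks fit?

7

The precedence chain requires at least 2 distinct slots.
With at most 1 per slot and 7 tasks, at least 7 slots are needed.
Propagating the time windows through the other constraints, Draft can't land before 3, so the schedule must run through at least slot 3.
7 works (last occupied slot: 7): for example Handover in 2; Review in 7; Migrate in 4; Draft in 5; Docs in 3; Launch in 6; Audit in 1.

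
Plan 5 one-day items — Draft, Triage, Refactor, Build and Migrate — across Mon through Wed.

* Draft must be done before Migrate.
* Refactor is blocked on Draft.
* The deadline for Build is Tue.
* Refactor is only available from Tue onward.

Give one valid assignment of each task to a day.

Refactor -> Tue; Build -> Mon; Draft -> Mon; Migrate -> Tue; Triage -> Mon

Checking: Draft(Mon) before Migrate(Tue); Draft(Mon) before Refactor(Tue); Build=Mon in [Mon,Tue]; Refactor=Tue in [Tue,Wed].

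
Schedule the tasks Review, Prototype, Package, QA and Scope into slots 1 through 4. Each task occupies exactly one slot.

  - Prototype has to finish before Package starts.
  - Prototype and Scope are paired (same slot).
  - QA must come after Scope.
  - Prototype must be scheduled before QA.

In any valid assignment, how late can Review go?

Review at 4 is achievable: QA=2, Prototype=1, Review=4, Scope=1, Package=2.

4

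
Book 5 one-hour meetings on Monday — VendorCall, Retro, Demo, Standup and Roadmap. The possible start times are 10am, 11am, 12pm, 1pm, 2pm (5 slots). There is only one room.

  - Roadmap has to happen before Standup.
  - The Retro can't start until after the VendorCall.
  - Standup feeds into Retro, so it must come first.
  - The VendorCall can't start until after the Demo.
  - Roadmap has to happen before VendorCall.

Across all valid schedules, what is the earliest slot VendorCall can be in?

Precedence pushes VendorCall to at least 11am; downstream work caps VendorCall at 1pm.
VendorCall at 12pm is achievable: Standup in 1pm, Roadmap in 10am, Demo in 11am, Retro in 2pm, VendorCall in 12pm.
Nothing earlier works — the capacity limit rule out every slot before 12pm.

12pm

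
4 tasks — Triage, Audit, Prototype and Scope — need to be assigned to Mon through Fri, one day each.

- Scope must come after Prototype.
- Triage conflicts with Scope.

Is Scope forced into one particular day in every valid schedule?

Scope can be Tue (e.g. Scope -> Tue, Audit -> Mon, Prototype -> Mon, Triage -> Mon) or Wed (e.g. Triage -> Mon; Prototype -> Mon; Audit -> Mon; Scope -> Wed).

No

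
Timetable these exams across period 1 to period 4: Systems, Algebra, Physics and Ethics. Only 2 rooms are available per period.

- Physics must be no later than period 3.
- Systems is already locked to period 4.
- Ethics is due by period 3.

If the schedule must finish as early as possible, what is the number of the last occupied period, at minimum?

4

With at most 2 per period and 4 exams, at least 2 periods are needed.
Systems can't be placed before period 4, so the schedule must run through at least period 4.
4 works (last occupied period: period 4): for example Algebra=period 2, Ethics=period 1, Systems=period 4, Physics=period 1.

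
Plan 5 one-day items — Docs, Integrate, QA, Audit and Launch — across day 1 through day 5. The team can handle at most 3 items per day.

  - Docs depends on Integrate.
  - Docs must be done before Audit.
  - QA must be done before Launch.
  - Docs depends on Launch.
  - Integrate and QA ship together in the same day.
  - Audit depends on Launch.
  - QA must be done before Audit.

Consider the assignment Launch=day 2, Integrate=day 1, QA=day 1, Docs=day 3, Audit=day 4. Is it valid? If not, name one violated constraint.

Audit depends on Launch — holds.
QA must be done before Audit — holds.
Docs depends on Launch — holds.
QA must be done before Launch — holds.
Docs must be done before Audit — holds.
Docs depends on Integrate — holds.
Integrate and QA ship together in the same day — holds.
The team can handle at most 3 items per day — holds.

Yes, all constraints hold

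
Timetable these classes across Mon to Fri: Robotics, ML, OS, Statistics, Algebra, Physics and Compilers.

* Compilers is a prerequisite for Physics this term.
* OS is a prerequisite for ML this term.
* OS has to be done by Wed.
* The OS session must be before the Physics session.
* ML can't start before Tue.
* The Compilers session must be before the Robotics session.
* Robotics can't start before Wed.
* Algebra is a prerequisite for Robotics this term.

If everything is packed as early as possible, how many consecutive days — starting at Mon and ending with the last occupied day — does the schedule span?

3

The precedence chain requires at least 2 distinct days.
Robotics can't be placed before Wed — that is day 3 counting from Mon — so the schedule must run through at least 3 days.
3 works (last occupied day: Wed): for example Physics=Tue, Algebra=Mon, OS=Mon, ML=Tue, Robotics=Wed, Compilers=Mon, Statistics=Mon.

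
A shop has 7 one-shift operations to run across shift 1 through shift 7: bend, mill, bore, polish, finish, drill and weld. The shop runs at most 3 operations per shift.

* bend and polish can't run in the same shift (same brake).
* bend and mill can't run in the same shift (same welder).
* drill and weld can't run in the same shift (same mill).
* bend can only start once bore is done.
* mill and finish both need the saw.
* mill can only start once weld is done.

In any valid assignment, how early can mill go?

shift 2

Precedence pushes mill to at least shift 2.
mill at shift 2 is achievable: weld in shift 1; bore in shift 1; finish in shift 3; bend in shift 3; polish in shift 1; mill in shift 2; drill in shift 2.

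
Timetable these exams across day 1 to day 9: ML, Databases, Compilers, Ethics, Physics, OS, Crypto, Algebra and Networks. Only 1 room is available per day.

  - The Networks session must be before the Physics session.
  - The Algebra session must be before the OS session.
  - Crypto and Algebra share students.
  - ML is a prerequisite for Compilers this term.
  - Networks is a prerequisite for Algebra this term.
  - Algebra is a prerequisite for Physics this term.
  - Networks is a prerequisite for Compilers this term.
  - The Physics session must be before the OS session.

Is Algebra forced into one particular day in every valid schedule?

No

Algebra can be day 2 (e.g. Algebra=day 2, Databases=day 7, OS=day 6, Compilers=day 5, ML=day 4, Physics=day 3, Ethics=day 8, Crypto=day 9, Networks=day 1) or day 3 (e.g. Algebra -> day 3; OS -> day 6; Databases -> day 7; Compilers -> day 5; Crypto -> day 9; Physics -> day 4; ML -> day 2; Networks -> day 1; Ethics -> day 8).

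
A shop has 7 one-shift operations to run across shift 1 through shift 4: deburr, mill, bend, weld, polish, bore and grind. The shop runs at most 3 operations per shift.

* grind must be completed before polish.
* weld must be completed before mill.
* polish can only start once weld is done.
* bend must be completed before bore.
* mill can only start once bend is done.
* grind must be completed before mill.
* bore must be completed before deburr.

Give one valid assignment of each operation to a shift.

deburr in shift 3, polish in shift 2, bend in shift 1, mill in shift 2, weld in shift 1, grind in shift 1, bore in shift 2

Checking: weld(shift 1) before mill(shift 2); grind(shift 1) before polish(shift 2); bend(shift 1) before bore(shift 2); weld(shift 1) before polish(shift 2); bore(shift 2) before deburr(shift 3); grind(shift 1) before mill(shift 2); bend(shift 1) before mill(shift 2); max 3 per shift (cap 3).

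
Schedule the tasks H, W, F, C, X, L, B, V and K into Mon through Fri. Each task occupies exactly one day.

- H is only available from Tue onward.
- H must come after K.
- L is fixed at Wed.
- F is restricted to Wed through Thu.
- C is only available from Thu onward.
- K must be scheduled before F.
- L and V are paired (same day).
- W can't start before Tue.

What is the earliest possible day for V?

V must be in the same day as L, which can't be before Wed, so V is at least Wed; V must be in the same day as L, which can't be after Wed, so V is at most Wed.
V at Wed is achievable: L -> Wed, B -> Mon, X -> Mon, K -> Mon, C -> Thu, W -> Tue, H -> Tue, F -> Wed, V -> Wed.

Wed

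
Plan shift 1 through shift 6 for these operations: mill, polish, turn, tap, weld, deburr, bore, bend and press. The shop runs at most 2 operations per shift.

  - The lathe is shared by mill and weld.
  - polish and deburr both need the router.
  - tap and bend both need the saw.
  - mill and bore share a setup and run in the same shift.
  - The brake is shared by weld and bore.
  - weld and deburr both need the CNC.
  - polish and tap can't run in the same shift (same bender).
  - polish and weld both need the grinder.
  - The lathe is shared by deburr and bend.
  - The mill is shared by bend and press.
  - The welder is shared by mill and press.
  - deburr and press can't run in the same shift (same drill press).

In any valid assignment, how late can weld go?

weld at shift 6 is achievable: deburr in shift 3; press in shift 5; mill in shift 1; turn in shift 2; polish in shift 2; bore in shift 1; bend in shift 4; tap in shift 3; weld in shift 6.

shift 6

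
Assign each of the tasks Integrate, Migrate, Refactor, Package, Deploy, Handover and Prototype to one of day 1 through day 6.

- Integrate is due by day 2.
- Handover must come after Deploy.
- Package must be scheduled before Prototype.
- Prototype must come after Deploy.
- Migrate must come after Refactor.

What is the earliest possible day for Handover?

Precedence pushes Handover to at least day 2.
Handover at day 2 is achievable: Refactor=day 1; Package=day 1; Handover=day 2; Deploy=day 1; Migrate=day 2; Prototype=day 2; Integrate=day 1.

day 2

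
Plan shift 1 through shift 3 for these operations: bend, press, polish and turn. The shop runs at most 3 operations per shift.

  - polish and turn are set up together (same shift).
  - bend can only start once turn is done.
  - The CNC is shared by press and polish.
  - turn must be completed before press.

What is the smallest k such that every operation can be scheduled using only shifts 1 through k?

2

The precedence chain requires at least 2 distinct shifts.
With at most 3 per shift and 4 operations, at least 2 shifts are needed.
2 works (last occupied shift: shift 2): for example bend -> shift 2; polish -> shift 1; press -> shift 2; turn -> shift 1.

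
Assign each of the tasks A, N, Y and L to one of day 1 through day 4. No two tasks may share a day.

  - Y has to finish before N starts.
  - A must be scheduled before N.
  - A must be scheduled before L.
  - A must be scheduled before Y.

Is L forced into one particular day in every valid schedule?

No

L can be day 2 (e.g. A -> day 1; N -> day 4; L -> day 2; Y -> day 3) or day 3 (e.g. A=day 1, Y=day 2, N=day 4, L=day 3).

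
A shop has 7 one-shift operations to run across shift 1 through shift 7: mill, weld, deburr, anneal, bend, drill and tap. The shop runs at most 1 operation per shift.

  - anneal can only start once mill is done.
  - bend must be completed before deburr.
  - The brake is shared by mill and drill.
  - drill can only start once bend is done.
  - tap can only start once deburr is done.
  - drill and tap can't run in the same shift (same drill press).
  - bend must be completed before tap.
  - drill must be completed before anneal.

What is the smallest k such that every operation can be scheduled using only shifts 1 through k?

The precedence chain requires at least 3 distinct shifts.
With at most 1 per shift and 7 operations, at least 7 shifts are needed.
7 works (last occupied shift: shift 7): for example anneal=shift 5, mill=shift 4, weld=shift 7, deburr=shift 2, bend=shift 1, tap=shift 6, drill=shift 3.

7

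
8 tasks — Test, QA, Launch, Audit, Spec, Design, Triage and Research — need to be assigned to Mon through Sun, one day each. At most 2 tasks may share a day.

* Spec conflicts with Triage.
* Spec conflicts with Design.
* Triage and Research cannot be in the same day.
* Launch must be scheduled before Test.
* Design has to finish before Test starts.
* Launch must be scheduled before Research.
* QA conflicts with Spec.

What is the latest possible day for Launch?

Sat

Downstream work caps Launch at Sat.
Launch at Sat is achievable: Launch=Sat; Spec=Tue; QA=Mon; Audit=Tue; Research=Sun; Triage=Wed; Design=Mon; Test=Sun.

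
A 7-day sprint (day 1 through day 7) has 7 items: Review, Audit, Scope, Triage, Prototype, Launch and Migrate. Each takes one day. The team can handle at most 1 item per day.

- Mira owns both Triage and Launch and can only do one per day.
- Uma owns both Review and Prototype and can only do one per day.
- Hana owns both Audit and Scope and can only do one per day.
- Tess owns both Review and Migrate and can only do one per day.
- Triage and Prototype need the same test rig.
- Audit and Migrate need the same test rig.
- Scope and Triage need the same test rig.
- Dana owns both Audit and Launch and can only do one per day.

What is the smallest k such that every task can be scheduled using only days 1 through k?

7

With at most 1 per day and 7 tasks, at least 7 days are needed.
7 works (last occupied day: day 7): for example Triage in day 4, Audit in day 2, Prototype in day 5, Launch in day 6, Review in day 1, Scope in day 3, Migrate in day 7.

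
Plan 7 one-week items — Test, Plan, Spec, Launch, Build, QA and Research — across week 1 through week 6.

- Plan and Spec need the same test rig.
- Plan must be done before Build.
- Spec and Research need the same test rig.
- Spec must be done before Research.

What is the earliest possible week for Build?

week 2

Precedence pushes Build to at least week 2.
Build at week 2 is achievable: Spec -> week 2; Test -> week 1; Build -> week 2; Research -> week 3; QA -> week 1; Plan -> week 1; Launch -> week 1.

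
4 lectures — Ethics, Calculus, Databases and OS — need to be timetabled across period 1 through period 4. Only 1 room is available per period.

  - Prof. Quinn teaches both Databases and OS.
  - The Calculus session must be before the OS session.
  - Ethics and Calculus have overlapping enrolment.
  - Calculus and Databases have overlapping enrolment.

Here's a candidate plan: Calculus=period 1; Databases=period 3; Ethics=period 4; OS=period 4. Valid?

Ethics and Calculus have overlapping enrolment — holds.
Only 1 room is available per period — violated.
Prof. Quinn teaches both Databases and OS — holds.
Calculus and Databases have overlapping enrolment — holds.
The Calculus session must be before the OS session — holds.

No — it violates: Only 1 room is available per period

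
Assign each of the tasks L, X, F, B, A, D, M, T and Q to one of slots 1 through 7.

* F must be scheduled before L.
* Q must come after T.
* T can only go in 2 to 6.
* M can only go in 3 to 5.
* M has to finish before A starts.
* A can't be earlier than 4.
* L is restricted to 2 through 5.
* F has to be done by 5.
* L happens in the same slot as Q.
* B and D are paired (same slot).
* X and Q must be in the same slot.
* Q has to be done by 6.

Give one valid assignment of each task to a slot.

T=2; A=4; Q=3; D=1; F=1; L=3; X=3; B=1; M=3

Checking: T(2) before Q(3); M(3) before A(4); F(1) before L(3); X = Q = 3; B = D = 1; L = Q = 3; F=1 in [1,5]; A=4 in [4,7]; Q=3 in [1,6]; L=3 in [2,5]; M=3 in [3,5]; T=2 in [2,6].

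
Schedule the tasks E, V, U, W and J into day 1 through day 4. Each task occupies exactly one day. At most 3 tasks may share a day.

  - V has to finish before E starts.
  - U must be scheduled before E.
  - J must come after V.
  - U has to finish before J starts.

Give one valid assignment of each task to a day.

V in day 1; W in day 1; J in day 2; U in day 1; E in day 2

Checking: V(day 1) before J(day 2); U(day 1) before J(day 2); U(day 1) before E(day 2); V(day 1) before E(day 2); max 3 per day (cap 3).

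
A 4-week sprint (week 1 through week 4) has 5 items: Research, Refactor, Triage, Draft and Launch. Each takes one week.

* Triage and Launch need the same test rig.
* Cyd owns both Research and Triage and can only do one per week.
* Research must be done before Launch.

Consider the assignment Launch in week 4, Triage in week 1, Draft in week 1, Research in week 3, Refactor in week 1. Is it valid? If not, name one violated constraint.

Yes

Triage and Launch need the same test rig — holds.
Cyd owns both Research and Triage and can only do one per week — holds.
Research must be done before Launch — holds.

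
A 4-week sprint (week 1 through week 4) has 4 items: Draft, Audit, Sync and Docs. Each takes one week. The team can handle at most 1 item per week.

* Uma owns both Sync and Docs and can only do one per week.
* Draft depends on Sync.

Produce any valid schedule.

Audit in week 3, Draft in week 2, Docs in week 4, Sync in week 1

Checking: Sync(week 1) before Draft(week 2); Sync(week 1) != Docs(week 4); max 1 per week (cap 1).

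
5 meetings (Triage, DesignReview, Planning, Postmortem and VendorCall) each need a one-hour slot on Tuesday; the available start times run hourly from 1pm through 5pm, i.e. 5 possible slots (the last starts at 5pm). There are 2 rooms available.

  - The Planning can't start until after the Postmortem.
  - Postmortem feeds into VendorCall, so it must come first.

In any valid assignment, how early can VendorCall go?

Precedence pushes VendorCall to at least 2pm.
VendorCall at 2pm is achievable: Planning=2pm; VendorCall=2pm; DesignReview=3pm; Postmortem=1pm; Triage=1pm.

2pm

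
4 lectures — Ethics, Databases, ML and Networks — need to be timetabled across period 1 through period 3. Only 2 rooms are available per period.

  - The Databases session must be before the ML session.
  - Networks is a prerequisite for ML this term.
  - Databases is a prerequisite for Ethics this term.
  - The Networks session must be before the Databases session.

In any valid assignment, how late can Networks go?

Downstream work caps Networks at period 1.
Networks at period 1 is achievable: Networks=period 1; Ethics=period 3; ML=period 3; Databases=period 2.

period 1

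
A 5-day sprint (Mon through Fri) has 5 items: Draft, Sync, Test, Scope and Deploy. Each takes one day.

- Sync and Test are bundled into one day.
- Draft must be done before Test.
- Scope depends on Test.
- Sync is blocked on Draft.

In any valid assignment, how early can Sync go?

Precedence pushes Sync to at least Tue; Sync must be in the same day as Test, which can't be after Thu, so Sync is at most Thu.
Sync at Tue is achievable: Draft=Mon, Test=Tue, Sync=Tue, Deploy=Mon, Scope=Wed.

Tue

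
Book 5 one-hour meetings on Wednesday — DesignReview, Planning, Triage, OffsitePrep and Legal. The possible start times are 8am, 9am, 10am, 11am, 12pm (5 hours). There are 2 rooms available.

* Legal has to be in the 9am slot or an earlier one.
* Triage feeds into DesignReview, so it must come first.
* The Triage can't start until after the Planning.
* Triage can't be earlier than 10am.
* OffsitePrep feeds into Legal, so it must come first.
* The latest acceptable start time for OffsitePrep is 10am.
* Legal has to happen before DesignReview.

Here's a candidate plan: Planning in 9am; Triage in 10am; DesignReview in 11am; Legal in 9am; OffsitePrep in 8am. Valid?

Yes, all constraints hold

Legal has to happen before DesignReview — holds.
Triage can't be earlier than 10am — holds.
There are 2 rooms available — holds.
The latest acceptable start time for OffsitePrep is 10am — holds.
The Triage can't start until after the Planning — holds.
Legal has to be in the 9am slot or an earlier one — holds.
Triage feeds into DesignReview, so it must come first — holds.
OffsitePrep feeds into Legal, so it must come first — holds.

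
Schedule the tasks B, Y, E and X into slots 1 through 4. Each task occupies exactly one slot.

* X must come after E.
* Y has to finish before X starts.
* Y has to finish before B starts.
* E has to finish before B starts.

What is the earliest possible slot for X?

Precedence pushes X to at least 2.
X at 2 is achievable: E -> 1, B -> 2, Y -> 1, X -> 2.

2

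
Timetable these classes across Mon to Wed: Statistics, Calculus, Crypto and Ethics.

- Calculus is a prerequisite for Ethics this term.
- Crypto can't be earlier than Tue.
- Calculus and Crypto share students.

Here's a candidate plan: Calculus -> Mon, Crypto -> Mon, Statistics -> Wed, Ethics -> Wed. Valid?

Crypto can't be earlier than Tue — violated.
Calculus and Crypto share students — violated.
Calculus is a prerequisite for Ethics this term — holds.

No — it violates: Calculus and Crypto share students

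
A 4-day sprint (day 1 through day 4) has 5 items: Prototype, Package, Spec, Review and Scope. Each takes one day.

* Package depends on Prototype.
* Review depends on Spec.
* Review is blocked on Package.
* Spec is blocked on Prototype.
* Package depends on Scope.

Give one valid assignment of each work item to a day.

Package=day 2; Prototype=day 1; Review=day 3; Spec=day 2; Scope=day 1

Checking: Prototype(day 1) before Package(day 2); Spec(day 2) before Review(day 3); Scope(day 1) before Package(day 2); Prototype(day 1) before Spec(day 2); Package(day 2) before Review(day 3).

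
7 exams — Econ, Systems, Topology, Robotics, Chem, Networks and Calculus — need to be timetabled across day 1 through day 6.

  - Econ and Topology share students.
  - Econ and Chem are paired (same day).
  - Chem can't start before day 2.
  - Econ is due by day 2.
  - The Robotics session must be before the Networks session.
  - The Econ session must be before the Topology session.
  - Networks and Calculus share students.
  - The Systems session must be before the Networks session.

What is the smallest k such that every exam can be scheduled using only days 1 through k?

3 days

The precedence chain requires at least 2 distinct days.
Propagating the time windows through the other constraints, Topology can't land before day 3, so the schedule must run through at least day 3.
3 works (last occupied day: day 3): for example Calculus=day 1, Robotics=day 1, Systems=day 1, Chem=day 2, Networks=day 2, Topology=day 3, Econ=day 2.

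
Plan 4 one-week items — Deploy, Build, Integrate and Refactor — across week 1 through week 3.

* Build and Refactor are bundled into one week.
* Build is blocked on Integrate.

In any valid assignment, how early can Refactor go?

week 2

Refactor must be in the same week as Build, which can't be before week 2, so Refactor is at least week 2.
Refactor at week 2 is achievable: Refactor -> week 2, Deploy -> week 1, Build -> week 2, Integrate -> week 1.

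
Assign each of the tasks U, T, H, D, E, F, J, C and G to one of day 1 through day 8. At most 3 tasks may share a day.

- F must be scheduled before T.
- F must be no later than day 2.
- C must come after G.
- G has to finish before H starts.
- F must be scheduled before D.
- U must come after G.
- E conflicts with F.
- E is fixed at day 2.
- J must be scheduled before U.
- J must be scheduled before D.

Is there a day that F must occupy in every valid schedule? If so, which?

day 1

F's window is day 1–day 2.
E is fixed at day 2, and F can't share a day with E.
So F must be day 1.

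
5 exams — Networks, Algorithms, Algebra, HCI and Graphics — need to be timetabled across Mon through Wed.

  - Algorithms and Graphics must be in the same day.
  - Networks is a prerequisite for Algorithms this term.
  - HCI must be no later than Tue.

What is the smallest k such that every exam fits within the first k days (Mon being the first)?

2 days

The precedence chain requires at least 2 distinct days.
2 works (last occupied day: Tue): for example Algorithms in Tue, Graphics in Tue, Networks in Mon, HCI in Mon, Algebra in Mon.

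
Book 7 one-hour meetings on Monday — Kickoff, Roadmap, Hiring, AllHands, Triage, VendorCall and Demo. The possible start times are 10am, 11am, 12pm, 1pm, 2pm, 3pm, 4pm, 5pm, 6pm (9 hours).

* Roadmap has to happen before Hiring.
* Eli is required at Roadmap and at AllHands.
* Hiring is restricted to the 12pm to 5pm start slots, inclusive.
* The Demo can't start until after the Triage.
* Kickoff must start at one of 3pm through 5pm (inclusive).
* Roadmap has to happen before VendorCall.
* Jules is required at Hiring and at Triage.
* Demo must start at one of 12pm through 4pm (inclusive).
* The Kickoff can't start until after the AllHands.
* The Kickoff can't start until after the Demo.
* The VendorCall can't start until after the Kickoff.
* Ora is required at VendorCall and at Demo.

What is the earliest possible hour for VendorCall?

4pm

Precedence pushes VendorCall to at least 4pm.
VendorCall at 4pm is achievable: Hiring in 12pm, Demo in 12pm, Triage in 10am, AllHands in 11am, Roadmap in 10am, Kickoff in 3pm, VendorCall in 4pm.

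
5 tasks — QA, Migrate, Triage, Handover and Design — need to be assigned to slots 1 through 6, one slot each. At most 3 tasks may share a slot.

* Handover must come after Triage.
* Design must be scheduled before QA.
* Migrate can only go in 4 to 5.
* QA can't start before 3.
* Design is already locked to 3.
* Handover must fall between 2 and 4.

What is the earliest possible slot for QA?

QA is available from 3; precedence pushes QA to at least 4.
QA at 4 is achievable: Design -> 3; QA -> 4; Handover -> 2; Migrate -> 4; Triage -> 1.

4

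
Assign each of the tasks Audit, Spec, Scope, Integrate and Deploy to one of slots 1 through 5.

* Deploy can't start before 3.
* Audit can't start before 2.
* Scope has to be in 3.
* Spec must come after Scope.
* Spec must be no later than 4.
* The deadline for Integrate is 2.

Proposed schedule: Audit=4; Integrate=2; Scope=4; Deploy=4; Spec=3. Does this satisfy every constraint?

No. Spec must come after Scope is not satisfied.

The deadline for Integrate is 2 — holds.
Deploy can't start before 3 — holds.
Spec must come after Scope — violated.
Audit can't start before 2 — holds.
Scope has to be in 3 — violated.
Spec must be no later than 4 — holds.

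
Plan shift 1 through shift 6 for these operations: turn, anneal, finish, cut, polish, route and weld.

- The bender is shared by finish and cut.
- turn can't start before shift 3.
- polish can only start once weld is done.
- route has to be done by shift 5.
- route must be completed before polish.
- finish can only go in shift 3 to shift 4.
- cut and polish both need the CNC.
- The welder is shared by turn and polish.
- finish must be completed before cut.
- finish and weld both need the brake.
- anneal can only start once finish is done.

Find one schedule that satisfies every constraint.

weld in shift 1; route in shift 1; polish in shift 2; cut in shift 4; turn in shift 3; finish in shift 3; anneal in shift 4

Checking: route(shift 1) before polish(shift 2); finish(shift 3) before anneal(shift 4); finish(shift 3) before cut(shift 4); weld(shift 1) before polish(shift 2); finish(shift 3) != cut(shift 4); cut(shift 4) != polish(shift 2); finish(shift 3) != weld(shift 1); turn(shift 3) != polish(shift 2); finish=shift 3 in [shift 3,shift 4]; route=shift 1 in [shift 1,shift 5]; turn=shift 3 in [shift 3,shift 6].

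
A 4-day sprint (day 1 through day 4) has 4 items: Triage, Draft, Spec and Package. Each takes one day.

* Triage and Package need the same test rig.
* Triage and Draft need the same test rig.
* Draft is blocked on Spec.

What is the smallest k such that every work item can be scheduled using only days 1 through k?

2 days

The precedence chain requires at least 2 distinct days.
2 works (last occupied day: day 2): for example Triage -> day 1, Spec -> day 1, Package -> day 2, Draft -> day 2.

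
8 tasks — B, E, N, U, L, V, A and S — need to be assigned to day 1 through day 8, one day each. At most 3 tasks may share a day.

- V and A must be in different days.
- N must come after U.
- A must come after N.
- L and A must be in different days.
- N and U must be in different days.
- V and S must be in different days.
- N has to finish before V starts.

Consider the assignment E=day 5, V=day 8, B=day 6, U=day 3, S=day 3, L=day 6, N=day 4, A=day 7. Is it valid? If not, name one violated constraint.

V and S must be in different days — holds.
N and U must be in different days — holds.
L and A must be in different days — holds.
V and A must be in different days — holds.
N has to finish before V starts — holds.
N must come after U — holds.
At most 3 tasks may share a day — holds.
A must come after N — holds.

Yes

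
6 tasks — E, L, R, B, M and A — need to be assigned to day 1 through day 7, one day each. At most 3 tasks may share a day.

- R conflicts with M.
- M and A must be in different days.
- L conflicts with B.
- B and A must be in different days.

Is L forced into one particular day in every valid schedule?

L can be day 1 (e.g. E=day 1; B=day 2; R=day 1; M=day 2; L=day 1; A=day 3) or day 2 (e.g. L=day 2, E=day 1, M=day 2, R=day 1, A=day 3, B=day 1).

No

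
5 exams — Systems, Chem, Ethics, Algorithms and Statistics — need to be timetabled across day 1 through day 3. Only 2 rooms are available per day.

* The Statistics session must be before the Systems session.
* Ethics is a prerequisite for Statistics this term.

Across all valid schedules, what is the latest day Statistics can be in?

day 2

Precedence pushes Statistics to at least day 2; downstream work caps Statistics at day 2.
Statistics at day 2 is achievable: Chem=day 1; Statistics=day 2; Systems=day 3; Ethics=day 1; Algorithms=day 2.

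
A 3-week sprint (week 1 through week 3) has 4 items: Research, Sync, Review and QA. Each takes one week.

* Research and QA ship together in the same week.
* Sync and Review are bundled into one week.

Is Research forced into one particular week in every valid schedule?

Research can be week 1 (e.g. Sync in week 1; QA in week 1; Review in week 1; Research in week 1) or week 2 (e.g. QA=week 2, Research=week 2, Sync=week 1, Review=week 1).

No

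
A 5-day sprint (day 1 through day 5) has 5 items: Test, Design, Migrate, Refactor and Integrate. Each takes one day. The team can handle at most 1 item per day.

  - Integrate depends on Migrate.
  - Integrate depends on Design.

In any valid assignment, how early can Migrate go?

Downstream work caps Migrate at day 4.
Migrate at day 1 is achievable: Refactor -> day 5, Test -> day 4, Integrate -> day 3, Migrate -> day 1, Design -> day 2.

day 1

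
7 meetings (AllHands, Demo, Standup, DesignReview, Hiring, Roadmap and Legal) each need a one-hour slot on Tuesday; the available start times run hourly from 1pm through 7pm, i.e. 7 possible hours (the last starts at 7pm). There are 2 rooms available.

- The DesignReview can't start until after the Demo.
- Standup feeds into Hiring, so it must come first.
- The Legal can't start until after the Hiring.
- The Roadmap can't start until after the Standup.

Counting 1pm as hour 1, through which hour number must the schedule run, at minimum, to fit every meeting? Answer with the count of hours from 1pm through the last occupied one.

The precedence chain requires at least 3 distinct hours.
With at most 2 per hour and 7 meetings, at least 4 hours are needed.
4 works (last occupied hour: 4pm): for example Hiring -> 2pm; Roadmap -> 3pm; AllHands -> 4pm; Demo -> 1pm; Legal -> 3pm; DesignReview -> 2pm; Standup -> 1pm.

4 hours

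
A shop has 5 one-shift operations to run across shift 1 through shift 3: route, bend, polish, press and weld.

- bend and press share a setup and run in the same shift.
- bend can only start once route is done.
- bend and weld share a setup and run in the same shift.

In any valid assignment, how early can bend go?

shift 2

Precedence pushes bend to at least shift 2.
bend at shift 2 is achievable: press -> shift 2; bend -> shift 2; weld -> shift 2; polish -> shift 1; route -> shift 1.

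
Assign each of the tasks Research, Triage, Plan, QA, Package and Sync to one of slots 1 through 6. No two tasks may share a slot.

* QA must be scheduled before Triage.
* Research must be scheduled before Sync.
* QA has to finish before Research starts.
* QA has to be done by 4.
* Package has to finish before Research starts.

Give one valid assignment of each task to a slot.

Research in 3; QA in 1; Sync in 5; Triage in 4; Plan in 6; Package in 2

Checking: Research(3) before Sync(5); QA(1) before Research(3); QA(1) before Triage(4); Package(2) before Research(3); QA=1 in [1,4]; max 1 per slot (cap 1).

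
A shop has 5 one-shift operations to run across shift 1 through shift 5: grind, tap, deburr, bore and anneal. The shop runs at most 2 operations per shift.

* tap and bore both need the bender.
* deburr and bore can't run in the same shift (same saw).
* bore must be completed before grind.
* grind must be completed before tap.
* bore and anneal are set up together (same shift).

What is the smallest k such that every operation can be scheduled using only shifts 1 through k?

The precedence chain requires at least 3 distinct shifts.
With at most 2 per shift and 5 operations, at least 3 shifts are needed.
3 works (last occupied shift: shift 3): for example bore in shift 1; tap in shift 3; anneal in shift 1; grind in shift 2; deburr in shift 2.

3 shifts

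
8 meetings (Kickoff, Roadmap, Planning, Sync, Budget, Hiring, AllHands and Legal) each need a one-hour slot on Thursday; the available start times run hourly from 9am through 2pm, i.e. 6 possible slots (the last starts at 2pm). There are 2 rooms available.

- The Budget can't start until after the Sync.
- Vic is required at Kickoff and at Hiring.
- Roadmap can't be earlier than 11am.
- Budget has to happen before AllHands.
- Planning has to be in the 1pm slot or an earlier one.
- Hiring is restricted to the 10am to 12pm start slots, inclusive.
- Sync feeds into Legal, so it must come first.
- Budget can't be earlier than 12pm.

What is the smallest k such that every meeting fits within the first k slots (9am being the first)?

The precedence chain requires at least 3 distinct slots.
With at most 2 per slot and 8 meetings, at least 4 slots are needed.
Propagating the time windows through the other constraints, AllHands can't land before 1pm — that is slot 5 counting from 9am — so the schedule must run through at least 5 slots.
5 works (last occupied slot: 1pm): for example Hiring=10am; Budget=12pm; AllHands=1pm; Planning=11am; Roadmap=11am; Sync=9am; Kickoff=9am; Legal=10am.

5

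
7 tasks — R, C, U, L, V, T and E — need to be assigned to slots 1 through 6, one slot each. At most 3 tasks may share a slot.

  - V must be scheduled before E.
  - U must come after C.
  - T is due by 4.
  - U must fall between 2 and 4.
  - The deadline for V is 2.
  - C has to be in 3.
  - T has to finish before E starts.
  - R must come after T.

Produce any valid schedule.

L -> 1, C -> 3, U -> 4, R -> 2, E -> 2, V -> 1, T -> 1

Checking: T(1) before R(2); T(1) before E(2); C(3) before U(4); V(1) before E(2); C=3 in [3,3]; T=1 in [1,4]; V=1 in [1,2]; U=4 in [2,4]; max 3 per slot (cap 3).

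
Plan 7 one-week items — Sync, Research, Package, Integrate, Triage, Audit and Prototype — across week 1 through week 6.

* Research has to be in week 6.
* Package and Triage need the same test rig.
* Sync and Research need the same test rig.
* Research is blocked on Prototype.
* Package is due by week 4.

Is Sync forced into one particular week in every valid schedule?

Sync can be week 1 (e.g. Research in week 6; Triage in week 2; Integrate in week 1; Audit in week 1; Prototype in week 1; Sync in week 1; Package in week 1) or week 2 (e.g. Research=week 6; Prototype=week 1; Sync=week 2; Triage=week 2; Package=week 1; Audit=week 1; Integrate=week 1).

No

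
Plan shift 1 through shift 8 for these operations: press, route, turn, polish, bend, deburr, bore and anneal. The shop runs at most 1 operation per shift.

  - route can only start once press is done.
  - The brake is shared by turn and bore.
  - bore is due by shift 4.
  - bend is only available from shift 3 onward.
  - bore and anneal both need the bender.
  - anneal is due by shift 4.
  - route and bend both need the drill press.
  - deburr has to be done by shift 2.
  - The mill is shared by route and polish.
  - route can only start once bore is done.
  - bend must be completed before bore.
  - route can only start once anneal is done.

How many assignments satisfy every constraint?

24

Splitting on press: it can be shift 5 (12), shift 6 (8), shift 7 (4). Listing each branch's schedules as (route, turn, polish, bend, deburr, bore, anneal) by shift number:
press=shift 5: (6,7,8,3,1,4,2) (6,7,8,3,2,4,1) (6,8,7,3,1,4,2) (6,8,7,3,2,4,1) (7,6,8,3,1,4,2) (7,6,8,3,2,4,1) (7,8,6,3,1,4,2) (7,8,6,3,2,4,1) (8,6,7,3,1,4,2) (8,6,7,3,2,4,1) (8,7,6,3,1,4,2) (8,7,6,3,2,4,1) — 12.
press=shift 6: (7,5,8,3,1,4,2) (7,5,8,3,2,4,1) (7,8,5,3,1,4,2) (7,8,5,3,2,4,1) (8,5,7,3,1,4,2) (8,5,7,3,2,4,1) (8,7,5,3,1,4,2) (8,7,5,3,2,4,1) — 8.
press=shift 7: (8,5,6,3,1,4,2) (8,5,6,3,2,4,1) (8,6,5,3,1,4,2) (8,6,5,3,2,4,1) — 4.
Summing: 12 + 8 + 4 = 24.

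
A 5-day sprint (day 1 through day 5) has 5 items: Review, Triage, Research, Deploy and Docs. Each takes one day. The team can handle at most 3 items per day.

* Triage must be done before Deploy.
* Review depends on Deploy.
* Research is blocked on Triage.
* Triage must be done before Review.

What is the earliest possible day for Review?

day 3

Precedence pushes Review to at least day 3.
Review at day 3 is achievable: Review=day 3; Deploy=day 2; Triage=day 1; Docs=day 1; Research=day 2.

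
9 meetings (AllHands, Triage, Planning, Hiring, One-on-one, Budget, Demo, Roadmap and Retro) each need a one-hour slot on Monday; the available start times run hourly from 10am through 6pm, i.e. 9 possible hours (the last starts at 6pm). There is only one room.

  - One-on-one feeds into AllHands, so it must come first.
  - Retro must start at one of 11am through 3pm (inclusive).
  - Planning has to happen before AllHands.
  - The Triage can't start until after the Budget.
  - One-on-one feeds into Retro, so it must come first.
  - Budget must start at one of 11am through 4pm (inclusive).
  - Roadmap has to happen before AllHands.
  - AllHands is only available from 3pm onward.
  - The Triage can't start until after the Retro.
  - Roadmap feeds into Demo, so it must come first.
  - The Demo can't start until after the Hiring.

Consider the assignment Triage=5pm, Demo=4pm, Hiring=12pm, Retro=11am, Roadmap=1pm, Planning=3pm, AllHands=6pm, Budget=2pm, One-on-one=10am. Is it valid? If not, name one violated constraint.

Yes

The Triage can't start until after the Budget — holds.
The Triage can't start until after the Retro — holds.
AllHands is only available from 3pm onward — holds.
There is only one room — holds.
Planning has to happen before AllHands — holds.
Roadmap has to happen before AllHands — holds.
One-on-one feeds into AllHands, so it must come first — holds.
The Demo can't start until after the Hiring — holds.
Budget must start at one of 11am through 4pm (inclusive) — holds.
One-on-one feeds into Retro, so it must come first — holds.
Roadmap feeds into Demo, so it must come first — holds.
Retro must start at one of 11am through 3pm (inclusive) — holds.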